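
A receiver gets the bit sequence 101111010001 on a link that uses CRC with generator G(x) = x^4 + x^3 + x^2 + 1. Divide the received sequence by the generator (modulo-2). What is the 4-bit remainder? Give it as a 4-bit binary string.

1000

Modulo-2 division of 101111010001 by 11101:
  pos 0: 10111 XOR 11101 = 01010
  pos 1: 10101 XOR 11101 = 01000
  pos 2: 10000 XOR 11101 = 01101
  pos 3: 11011 XOR 11101 = 00110
  pos 5: 11000 XOR 11101 = 00101
  pos 7: 10101 XOR 11101 = 01000
Remainder = 1000 (nonzero — an error is detected).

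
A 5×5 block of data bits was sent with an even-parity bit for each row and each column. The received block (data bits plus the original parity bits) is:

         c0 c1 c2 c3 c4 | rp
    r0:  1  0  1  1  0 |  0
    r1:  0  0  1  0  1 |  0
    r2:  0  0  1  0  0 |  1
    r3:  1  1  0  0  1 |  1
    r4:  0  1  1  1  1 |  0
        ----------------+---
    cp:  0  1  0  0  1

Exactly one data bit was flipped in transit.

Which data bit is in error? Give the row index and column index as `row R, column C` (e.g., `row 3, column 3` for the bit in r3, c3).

row 0, column 1

Recompute each row's even parity and compare to rp:
  r0: data parity 1, sent rp 0 → mismatch
  r1: data parity 0, sent rp 0 → ok
  r2: data parity 1, sent rp 1 → ok
  r3: data parity 1, sent rp 1 → ok
  r4: data parity 0, sent rp 0 → ok
Recompute each column's even parity and compare to cp:
  c0: data parity 0, sent cp 0 → ok
  c1: data parity 0, sent cp 1 → mismatch
  c2: data parity 0, sent cp 0 → ok
  c3: data parity 0, sent cp 0 → ok
  c4: data parity 1, sent cp 1 → ok
Exactly one row (r0) and one column (c1) fail → the flipped bit is at their intersection.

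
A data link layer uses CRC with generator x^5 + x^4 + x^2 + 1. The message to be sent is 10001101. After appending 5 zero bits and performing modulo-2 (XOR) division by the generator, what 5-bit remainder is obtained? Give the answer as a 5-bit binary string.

10100

Append 5 zeros: 1000110100000. Divide by 110101 (XOR where the leading bit is 1):
  pos 0: 100011 XOR 110101 = 010110
  pos 1: 101100 XOR 110101 = 011001
  pos 2: 110011 XOR 110101 = 000110
  pos 5: 110000 XOR 110101 = 000101
Remainder (last 5 bits) = 10100. This is the CRC / FCS.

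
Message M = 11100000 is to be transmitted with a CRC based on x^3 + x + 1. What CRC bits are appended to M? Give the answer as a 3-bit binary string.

Append 3 zeros: 11100000000. Divide by 1011 (XOR where the leading bit is 1):
  pos 0: 1110 XOR 1011 = 0101
  pos 1: 1010 XOR 1011 = 0001
  pos 4: 1000 XOR 1011 = 0011
  pos 6: 1100 XOR 1011 = 0111
  pos 7: 1110 XOR 1011 = 0101
Remainder (last 3 bits) = 101. This is the CRC / FCS.

101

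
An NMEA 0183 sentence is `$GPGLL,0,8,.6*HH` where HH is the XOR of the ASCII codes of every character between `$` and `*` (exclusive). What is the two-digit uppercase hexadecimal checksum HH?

6C

XOR the ASCII codes of the payload characters:
  'G' = 0x47 → acc = 0x47
  'P' = 0x50 → acc = 0x17
  'G' = 0x47 → acc = 0x50
  'L' = 0x4C → acc = 0x1C
  'L' = 0x4C → acc = 0x50
  ',' = 0x2C → acc = 0x7C
  '0' = 0x30 → acc = 0x4C
  ',' = 0x2C → acc = 0x60
  '8' = 0x38 → acc = 0x58
  ',' = 0x2C → acc = 0x74
  '.' = 0x2E → acc = 0x5A
  '6' = 0x36 → acc = 0x6C
Checksum = 0x6C.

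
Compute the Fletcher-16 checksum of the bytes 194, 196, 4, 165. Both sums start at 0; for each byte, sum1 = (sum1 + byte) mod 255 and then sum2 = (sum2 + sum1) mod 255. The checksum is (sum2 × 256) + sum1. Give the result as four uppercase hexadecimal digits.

0731

Running sums (mod 255):
  after byte 0 (194): sum1=194, sum2=194
  after byte 1 (196): sum1=135, sum2=74
  after byte 2 (4): sum1=139, sum2=213
  after byte 3 (165): sum1=49, sum2=7
Checksum = sum2·256 + sum1 = 7·256 + 49 = 1841 = 0x0731.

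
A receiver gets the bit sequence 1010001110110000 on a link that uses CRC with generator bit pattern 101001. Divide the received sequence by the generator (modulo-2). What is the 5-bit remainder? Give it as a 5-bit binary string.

Modulo-2 division of 1010001110110000 by 101001:
  pos 0: 101000 XOR 101001 = 000001
  pos 5: 111101 XOR 101001 = 010100
  pos 6: 101001 XOR 101001 = 000000
Remainder = 00000 (zero — the frame passes the CRC check).

00000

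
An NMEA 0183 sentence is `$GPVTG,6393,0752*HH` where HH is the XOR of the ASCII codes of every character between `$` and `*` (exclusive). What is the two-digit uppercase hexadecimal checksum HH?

XOR the ASCII codes of the payload characters:
  'G' = 0x47 → acc = 0x47
  'P' = 0x50 → acc = 0x17
  'V' = 0x56 → acc = 0x41
  'T' = 0x54 → acc = 0x15
  'G' = 0x47 → acc = 0x52
  ',' = 0x2C → acc = 0x7E
  '6' = 0x36 → acc = 0x48
  '3' = 0x33 → acc = 0x7B
  '9' = 0x39 → acc = 0x42
  '3' = 0x33 → acc = 0x71
  ',' = 0x2C → acc = 0x5D
  '0' = 0x30 → acc = 0x6D
  '7' = 0x37 → acc = 0x5A
  '5' = 0x35 → acc = 0x6F
  '2' = 0x32 → acc = 0x5D
Checksum = 0x5D.

5D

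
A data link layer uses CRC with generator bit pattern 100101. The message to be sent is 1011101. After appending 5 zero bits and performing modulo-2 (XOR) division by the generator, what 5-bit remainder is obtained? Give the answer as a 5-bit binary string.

Append 5 zeros: 101110100000. Divide by 100101 (XOR where the leading bit is 1):
  pos 0: 101110 XOR 100101 = 001011
  pos 2: 101110 XOR 100101 = 001011
  pos 4: 101100 XOR 100101 = 001001
  pos 6: 100100 XOR 100101 = 000001
Remainder (last 5 bits) = 00001. This is the CRC / FCS.

00001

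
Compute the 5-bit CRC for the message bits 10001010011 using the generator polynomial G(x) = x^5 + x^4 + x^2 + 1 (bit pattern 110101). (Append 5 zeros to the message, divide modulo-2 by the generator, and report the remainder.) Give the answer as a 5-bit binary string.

11100

Append 5 zeros: 1000101001100000. Divide by 110101 (XOR where the leading bit is 1):
  pos 0: 100010 XOR 110101 = 010111
  pos 1: 101111 XOR 110101 = 011010
  pos 2: 110100 XOR 110101 = 000001
  pos 7: 101100 XOR 110101 = 011001
  pos 8: 110010 XOR 110101 = 000111
Remainder (last 5 bits) = 11100. This is the CRC / FCS.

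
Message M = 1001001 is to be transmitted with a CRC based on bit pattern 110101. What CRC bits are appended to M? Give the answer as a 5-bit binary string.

Append 5 zeros: 100100100000. Divide by 110101 (XOR where the leading bit is 1):
  pos 0: 100100 XOR 110101 = 010001
  pos 1: 100011 XOR 110101 = 010110
  pos 2: 101100 XOR 110101 = 011001
  pos 3: 110010 XOR 110101 = 000111
  pos 6: 111000 XOR 110101 = 001101
Remainder (last 5 bits) = 01101. This is the CRC / FCS.

01101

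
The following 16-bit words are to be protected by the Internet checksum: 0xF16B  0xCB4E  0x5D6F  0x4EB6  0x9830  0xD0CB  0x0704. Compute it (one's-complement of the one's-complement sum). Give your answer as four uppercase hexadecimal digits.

271F

One's-complement addition (fold any carry out of bit 15 back into bit 0):
  0xF16B + 0xCB4E = 0x1BCB9 → wrap carry → 0xBCBA
  0xBCBA + 0x5D6F = 0x11A29 → wrap carry → 0x1A2A
  0x1A2A + 0x4EB6 = 0x068E0
  0x68E0 + 0x9830 = 0x10110 → wrap carry → 0x0111
  0x0111 + 0xD0CB = 0x0D1DC
  0xD1DC + 0x0704 = 0x0D8E0
One's-complement sum = 0xD8E0.
Checksum = ~0xD8E0 & 0xFFFF = 0x271F.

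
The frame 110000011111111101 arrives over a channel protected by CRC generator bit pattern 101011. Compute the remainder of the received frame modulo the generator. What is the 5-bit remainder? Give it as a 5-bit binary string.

00000

Modulo-2 division of 110000011111111101 by 101011:
  pos 0: 110000 XOR 101011 = 011011
  pos 1: 110110 XOR 101011 = 011101
  pos 2: 111011 XOR 101011 = 010000
  pos 3: 100001 XOR 101011 = 001010
  pos 5: 101011 XOR 101011 = 000000
  pos 11: 111110 XOR 101011 = 010101
  pos 12: 101011 XOR 101011 = 000000
Remainder = 00000 (zero — the frame passes the CRC check).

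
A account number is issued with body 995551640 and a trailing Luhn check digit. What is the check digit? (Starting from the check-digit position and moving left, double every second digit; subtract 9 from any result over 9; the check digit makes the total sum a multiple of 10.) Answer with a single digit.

7

Partial digits right→left: 0 4 6 1 5 5 5 9 9
Double every second digit counting from the check-digit position (so the 1st, 3rd, 5th, ... of the partial from the right).
  doubled (with −9 where >9): 0 3 1 1 9 → sum 14
  kept as-is: 4 1 5 9 → sum 19
Total = 14 + 19 = 33.
Check digit = (10 − (33 mod 10)) mod 10 = 7.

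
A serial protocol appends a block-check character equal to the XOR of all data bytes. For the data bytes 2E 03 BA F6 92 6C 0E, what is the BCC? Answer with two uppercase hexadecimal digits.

91

XOR the bytes together:
  start with 0x2E
  0x2E ⊕ 0x03 = 0x2D
  0x2D ⊕ 0xBA = 0x97
  0x97 ⊕ 0xF6 = 0x61
  0x61 ⊕ 0x92 = 0xF3
  0xF3 ⊕ 0x6C = 0x9F
  0x9F ⊕ 0x0E = 0x91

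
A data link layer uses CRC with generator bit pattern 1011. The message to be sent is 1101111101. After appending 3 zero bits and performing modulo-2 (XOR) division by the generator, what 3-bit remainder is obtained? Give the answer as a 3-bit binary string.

Append 3 zeros: 1101111101000. Divide by 1011 (XOR where the leading bit is 1):
  pos 0: 1101 XOR 1011 = 0110
  pos 1: 1101 XOR 1011 = 0110
  pos 2: 1101 XOR 1011 = 0110
  pos 3: 1101 XOR 1011 = 0110
  pos 4: 1101 XOR 1011 = 0110
  pos 5: 1100 XOR 1011 = 0111
  pos 6: 1111 XOR 1011 = 0100
  pos 7: 1000 XOR 1011 = 0011
  pos 9: 1100 XOR 1011 = 0111
Remainder (last 3 bits) = 111. This is the CRC / FCS.

111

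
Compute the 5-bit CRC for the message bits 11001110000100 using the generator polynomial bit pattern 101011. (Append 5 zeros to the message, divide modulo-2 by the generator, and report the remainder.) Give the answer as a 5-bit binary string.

Append 5 zeros: 1100111000010000000. Divide by 101011 (XOR where the leading bit is 1):
  pos 0: 110011 XOR 101011 = 011000
  pos 1: 110001 XOR 101011 = 011010
  pos 2: 110100 XOR 101011 = 011111
  pos 3: 111110 XOR 101011 = 010101
  pos 4: 101010 XOR 101011 = 000001
  pos 9: 101000 XOR 101011 = 000011
  pos 13: 110000 XOR 101011 = 011011
Remainder (last 5 bits) = 11011. This is the CRC / FCS.

11011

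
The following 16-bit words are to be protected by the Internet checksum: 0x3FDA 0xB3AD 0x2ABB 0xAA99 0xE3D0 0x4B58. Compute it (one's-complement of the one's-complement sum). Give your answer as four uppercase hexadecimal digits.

One's-complement addition (fold any carry out of bit 15 back into bit 0):
  0x3FDA + 0xB3AD = 0x0F387
  0xF387 + 0x2ABB = 0x11E42 → wrap carry → 0x1E43
  0x1E43 + 0xAA99 = 0x0C8DC
  0xC8DC + 0xE3D0 = 0x1ACAC → wrap carry → 0xACAD
  0xACAD + 0x4B58 = 0x0F805
One's-complement sum = 0xF805.
Checksum = ~0xF805 & 0xFFFF = 0x07FA.

07FA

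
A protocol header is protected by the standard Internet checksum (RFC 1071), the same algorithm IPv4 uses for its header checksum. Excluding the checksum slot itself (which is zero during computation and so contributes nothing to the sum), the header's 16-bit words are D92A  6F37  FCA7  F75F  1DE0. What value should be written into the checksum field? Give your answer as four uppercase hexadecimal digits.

One's-complement addition (fold any carry out of bit 15 back into bit 0):
  0xD92A + 0x6F37 = 0x14861 → wrap carry → 0x4862
  0x4862 + 0xFCA7 = 0x14509 → wrap carry → 0x450A
  0x450A + 0xF75F = 0x13C69 → wrap carry → 0x3C6A
  0x3C6A + 0x1DE0 = 0x05A4A
One's-complement sum = 0x5A4A.
Checksum = ~0x5A4A & 0xFFFF = 0xA5B5.

A5B5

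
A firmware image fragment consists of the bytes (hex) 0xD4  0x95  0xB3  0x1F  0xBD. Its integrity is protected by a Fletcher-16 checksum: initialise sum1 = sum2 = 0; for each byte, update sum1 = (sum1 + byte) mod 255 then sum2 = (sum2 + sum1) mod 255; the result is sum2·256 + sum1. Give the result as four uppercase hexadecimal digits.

Running sums (mod 255):
  after byte 0 (0xD4): sum1=212, sum2=212
  after byte 1 (0x95): sum1=106, sum2=63
  after byte 2 (0xB3): sum1=30, sum2=93
  after byte 3 (0x1F): sum1=61, sum2=154
  after byte 4 (0xBD): sum1=250, sum2=149
Checksum = sum2·256 + sum1 = 149·256 + 250 = 38394 = 0x95FA.

95FA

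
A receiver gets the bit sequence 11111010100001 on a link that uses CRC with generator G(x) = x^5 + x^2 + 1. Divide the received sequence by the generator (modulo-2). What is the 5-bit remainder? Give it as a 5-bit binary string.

01110

Modulo-2 division of 11111010100001 by 100101:
  pos 0: 111110 XOR 100101 = 011011
  pos 1: 110111 XOR 100101 = 010010
  pos 2: 100100 XOR 100101 = 000001
  pos 7: 110000 XOR 100101 = 010101
  pos 8: 101011 XOR 100101 = 001110
Remainder = 01110 (nonzero — an error is detected).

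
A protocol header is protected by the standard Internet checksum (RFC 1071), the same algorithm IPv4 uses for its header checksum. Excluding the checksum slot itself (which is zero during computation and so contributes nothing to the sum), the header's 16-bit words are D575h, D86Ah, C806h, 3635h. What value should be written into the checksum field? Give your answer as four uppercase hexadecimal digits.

One's-complement addition (fold any carry out of bit 15 back into bit 0):
  0xD575 + 0xD86A = 0x1ADDF → wrap carry → 0xADE0
  0xADE0 + 0xC806 = 0x175E6 → wrap carry → 0x75E7
  0x75E7 + 0x3635 = 0x0AC1C
One's-complement sum = 0xAC1C.
Checksum = ~0xAC1C & 0xFFFF = 0x53E3.

53E3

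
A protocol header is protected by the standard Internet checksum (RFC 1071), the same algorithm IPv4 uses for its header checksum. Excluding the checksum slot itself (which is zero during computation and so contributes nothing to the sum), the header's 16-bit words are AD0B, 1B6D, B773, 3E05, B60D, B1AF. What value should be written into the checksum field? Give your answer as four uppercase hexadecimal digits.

DA50

One's-complement addition (fold any carry out of bit 15 back into bit 0):
  0xAD0B + 0x1B6D = 0x0C878
  0xC878 + 0xB773 = 0x17FEB → wrap carry → 0x7FEC
  0x7FEC + 0x3E05 = 0x0BDF1
  0xBDF1 + 0xB60D = 0x173FE → wrap carry → 0x73FF
  0x73FF + 0xB1AF = 0x125AE → wrap carry → 0x25AF
One's-complement sum = 0x25AF.
Checksum = ~0x25AF & 0xFFFF = 0xDA50.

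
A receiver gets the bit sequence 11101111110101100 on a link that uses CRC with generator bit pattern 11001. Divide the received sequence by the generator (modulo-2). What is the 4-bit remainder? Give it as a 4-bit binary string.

0000

Modulo-2 division of 11101111110101100 by 11001:
  pos 0: 11101 XOR 11001 = 00100
  pos 2: 10011 XOR 11001 = 01010
  pos 3: 10101 XOR 11001 = 01100
  pos 4: 11001 XOR 11001 = 00000
  pos 9: 10101 XOR 11001 = 01100
  pos 10: 11001 XOR 11001 = 00000
Remainder = 0000 (zero — the frame passes the CRC check).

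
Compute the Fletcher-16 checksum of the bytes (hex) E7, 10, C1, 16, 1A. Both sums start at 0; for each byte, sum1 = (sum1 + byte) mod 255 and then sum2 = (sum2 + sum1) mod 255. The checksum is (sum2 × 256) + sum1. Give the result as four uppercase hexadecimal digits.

53E9

Running sums (mod 255):
  after byte 0 (E7): sum1=231, sum2=231
  after byte 1 (10): sum1=247, sum2=223
  after byte 2 (C1): sum1=185, sum2=153
  after byte 3 (16): sum1=207, sum2=105
  after byte 4 (1A): sum1=233, sum2=83
Checksum = sum2·256 + sum1 = 83·256 + 233 = 21481 = 0x53E9.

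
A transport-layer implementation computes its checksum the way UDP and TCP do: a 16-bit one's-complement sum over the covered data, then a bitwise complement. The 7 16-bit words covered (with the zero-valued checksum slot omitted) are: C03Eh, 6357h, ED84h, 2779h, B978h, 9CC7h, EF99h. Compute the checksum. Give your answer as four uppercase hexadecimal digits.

One's-complement addition (fold any carry out of bit 15 back into bit 0):
  0xC03E + 0x6357 = 0x12395 → wrap carry → 0x2396
  0x2396 + 0xED84 = 0x1111A → wrap carry → 0x111B
  0x111B + 0x2779 = 0x03894
  0x3894 + 0xB978 = 0x0F20C
  0xF20C + 0x9CC7 = 0x18ED3 → wrap carry → 0x8ED4
  0x8ED4 + 0xEF99 = 0x17E6D → wrap carry → 0x7E6E
One's-complement sum = 0x7E6E.
Checksum = ~0x7E6E & 0xFFFF = 0x8191.

8191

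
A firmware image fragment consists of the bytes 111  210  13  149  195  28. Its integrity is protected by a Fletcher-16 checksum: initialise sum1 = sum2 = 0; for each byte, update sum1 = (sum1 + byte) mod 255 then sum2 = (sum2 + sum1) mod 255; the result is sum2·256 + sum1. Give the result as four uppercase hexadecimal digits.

Running sums (mod 255):
  after byte 0 (111): sum1=111, sum2=111
  after byte 1 (210): sum1=66, sum2=177
  after byte 2 (13): sum1=79, sum2=1
  after byte 3 (149): sum1=228, sum2=229
  after byte 4 (195): sum1=168, sum2=142
  after byte 5 (28): sum1=196, sum2=83
Checksum = sum2·256 + sum1 = 83·256 + 196 = 21444 = 0x53C4.

53C4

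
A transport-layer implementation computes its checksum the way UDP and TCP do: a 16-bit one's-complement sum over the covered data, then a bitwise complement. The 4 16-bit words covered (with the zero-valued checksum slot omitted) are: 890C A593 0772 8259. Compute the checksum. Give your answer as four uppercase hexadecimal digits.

4794

One's-complement addition (fold any carry out of bit 15 back into bit 0):
  0x890C + 0xA593 = 0x12E9F → wrap carry → 0x2EA0
  0x2EA0 + 0x0772 = 0x03612
  0x3612 + 0x8259 = 0x0B86B
One's-complement sum = 0xB86B.
Checksum = ~0xB86B & 0xFFFF = 0x4794.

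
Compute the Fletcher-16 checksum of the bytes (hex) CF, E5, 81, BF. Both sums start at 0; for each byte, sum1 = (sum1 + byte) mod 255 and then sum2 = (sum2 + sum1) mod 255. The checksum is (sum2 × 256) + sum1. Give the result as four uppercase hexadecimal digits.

B3F6

Running sums (mod 255):
  after byte 0 (CF): sum1=207, sum2=207
  after byte 1 (E5): sum1=181, sum2=133
  after byte 2 (81): sum1=55, sum2=188
  after byte 3 (BF): sum1=246, sum2=179
Checksum = sum2·256 + sum1 = 179·256 + 246 = 46070 = 0xB3F6.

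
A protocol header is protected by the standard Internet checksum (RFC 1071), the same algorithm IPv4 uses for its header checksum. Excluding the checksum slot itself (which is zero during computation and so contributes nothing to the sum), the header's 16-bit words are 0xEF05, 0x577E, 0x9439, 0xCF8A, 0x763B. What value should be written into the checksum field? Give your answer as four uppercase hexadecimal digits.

One's-complement addition (fold any carry out of bit 15 back into bit 0):
  0xEF05 + 0x577E = 0x14683 → wrap carry → 0x4684
  0x4684 + 0x9439 = 0x0DABD
  0xDABD + 0xCF8A = 0x1AA47 → wrap carry → 0xAA48
  0xAA48 + 0x763B = 0x12083 → wrap carry → 0x2084
One's-complement sum = 0x2084.
Checksum = ~0x2084 & 0xFFFF = 0xDF7B.

DF7B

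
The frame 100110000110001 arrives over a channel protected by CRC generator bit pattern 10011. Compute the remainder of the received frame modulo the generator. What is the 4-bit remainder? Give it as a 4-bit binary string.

0100

Modulo-2 division of 100110000110001 by 10011:
  pos 0: 10011 XOR 10011 = 00000
  pos 9: 11000 XOR 10011 = 01011
  pos 10: 10111 XOR 10011 = 00100
Remainder = 0100 (nonzero — an error is detected).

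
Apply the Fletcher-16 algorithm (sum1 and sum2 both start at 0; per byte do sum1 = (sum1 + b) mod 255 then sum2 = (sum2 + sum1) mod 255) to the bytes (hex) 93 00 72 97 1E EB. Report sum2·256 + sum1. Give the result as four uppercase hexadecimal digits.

Running sums (mod 255):
  after byte 0 (93): sum1=147, sum2=147
  after byte 1 (00): sum1=147, sum2=39
  after byte 2 (72): sum1=6, sum2=45
  after byte 3 (97): sum1=157, sum2=202
  after byte 4 (1E): sum1=187, sum2=134
  after byte 5 (EB): sum1=167, sum2=46
Checksum = sum2·256 + sum1 = 46·256 + 167 = 11943 = 0x2EA7.

2EA7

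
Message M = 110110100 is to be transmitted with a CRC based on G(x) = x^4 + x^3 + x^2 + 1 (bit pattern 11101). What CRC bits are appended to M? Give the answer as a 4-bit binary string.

Append 4 zeros: 1101101000000. Divide by 11101 (XOR where the leading bit is 1):
  pos 0: 11011 XOR 11101 = 00110
  pos 2: 11001 XOR 11101 = 00100
  pos 4: 10000 XOR 11101 = 01101
  pos 5: 11010 XOR 11101 = 00111
  pos 7: 11100 XOR 11101 = 00001
Remainder (last 4 bits) = 0010. This is the CRC / FCS.

0010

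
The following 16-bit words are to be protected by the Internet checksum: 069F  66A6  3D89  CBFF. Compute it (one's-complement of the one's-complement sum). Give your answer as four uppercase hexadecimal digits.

One's-complement addition (fold any carry out of bit 15 back into bit 0):
  0x069F + 0x66A6 = 0x06D45
  0x6D45 + 0x3D89 = 0x0AACE
  0xAACE + 0xCBFF = 0x176CD → wrap carry → 0x76CE
One's-complement sum = 0x76CE.
Checksum = ~0x76CE & 0xFFFF = 0x8931.

8931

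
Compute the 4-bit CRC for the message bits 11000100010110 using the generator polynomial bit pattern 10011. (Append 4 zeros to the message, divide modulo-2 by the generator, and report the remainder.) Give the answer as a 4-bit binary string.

Append 4 zeros: 110001000101100000. Divide by 10011 (XOR where the leading bit is 1):
  pos 0: 11000 XOR 10011 = 01011
  pos 1: 10111 XOR 10011 = 00100
  pos 3: 10000 XOR 10011 = 00011
  pos 6: 11010 XOR 10011 = 01001
  pos 7: 10011 XOR 10011 = 00000
  pos 12: 10000 XOR 10011 = 00011
Remainder (last 4 bits) = 0110. This is the CRC / FCS.

0110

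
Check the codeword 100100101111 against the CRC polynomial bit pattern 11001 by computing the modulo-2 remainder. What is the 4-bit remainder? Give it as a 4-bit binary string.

0111

Modulo-2 division of 100100101111 by 11001:
  pos 0: 10010 XOR 11001 = 01011
  pos 1: 10110 XOR 11001 = 01111
  pos 2: 11111 XOR 11001 = 00110
  pos 4: 11001 XOR 11001 = 00000
Remainder = 0111 (nonzero — an error is detected).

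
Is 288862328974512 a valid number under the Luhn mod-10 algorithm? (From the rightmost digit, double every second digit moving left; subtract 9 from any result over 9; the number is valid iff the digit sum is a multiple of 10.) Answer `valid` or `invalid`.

From the right, keep odd positions and double even positions (subtract 9 from any doubled value over 9):
  doubled (positions 2,4,...): 2 8 9 4 4 7 7 → sum 41
  kept (positions 1,3,...): 2 5 7 8 3 6 8 2 → sum 41
Total = 82.
82 mod 10 = 2, so the number is invalid.

invalid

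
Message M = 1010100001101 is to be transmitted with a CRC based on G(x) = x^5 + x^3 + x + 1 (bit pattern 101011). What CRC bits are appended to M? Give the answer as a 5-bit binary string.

Append 5 zeros: 101010000110100000. Divide by 101011 (XOR where the leading bit is 1):
  pos 0: 101010 XOR 101011 = 000001
  pos 5: 100011 XOR 101011 = 001000
  pos 7: 100001 XOR 101011 = 001010
  pos 9: 101000 XOR 101011 = 000011
Remainder (last 5 bits) = 11000. This is the CRC / FCS.

11000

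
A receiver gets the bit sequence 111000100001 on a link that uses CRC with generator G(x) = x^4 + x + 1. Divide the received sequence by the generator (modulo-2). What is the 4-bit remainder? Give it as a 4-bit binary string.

Modulo-2 division of 111000100001 by 10011:
  pos 0: 11100 XOR 10011 = 01111
  pos 1: 11110 XOR 10011 = 01101
  pos 2: 11011 XOR 10011 = 01000
  pos 3: 10000 XOR 10011 = 00011
  pos 6: 11000 XOR 10011 = 01011
  pos 7: 10111 XOR 10011 = 00100
Remainder = 0100 (nonzero — an error is detected).

0100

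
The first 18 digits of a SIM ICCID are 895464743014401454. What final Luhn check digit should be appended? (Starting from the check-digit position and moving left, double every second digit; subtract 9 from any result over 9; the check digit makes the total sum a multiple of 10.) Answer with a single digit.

3

Partial digits right→left: 4 5 4 1 0 4 4 1 0 3 4 7 4 6 4 5 9 8
Double every second digit counting from the check-digit position (so the 1st, 3rd, 5th, ... of the partial from the right).
  doubled (with −9 where >9): 8 8 0 8 0 8 8 8 9 → sum 57
  kept as-is: 5 1 4 1 3 7 6 5 8 → sum 40
Total = 57 + 40 = 97.
Check digit = (10 − (97 mod 10)) mod 10 = 3.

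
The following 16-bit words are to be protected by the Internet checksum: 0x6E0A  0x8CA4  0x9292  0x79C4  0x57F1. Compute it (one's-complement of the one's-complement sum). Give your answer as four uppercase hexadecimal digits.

One's-complement addition (fold any carry out of bit 15 back into bit 0):
  0x6E0A + 0x8CA4 = 0x0FAAE
  0xFAAE + 0x9292 = 0x18D40 → wrap carry → 0x8D41
  0x8D41 + 0x79C4 = 0x10705 → wrap carry → 0x0706
  0x0706 + 0x57F1 = 0x05EF7
One's-complement sum = 0x5EF7.
Checksum = ~0x5EF7 & 0xFFFF = 0xA108.

A108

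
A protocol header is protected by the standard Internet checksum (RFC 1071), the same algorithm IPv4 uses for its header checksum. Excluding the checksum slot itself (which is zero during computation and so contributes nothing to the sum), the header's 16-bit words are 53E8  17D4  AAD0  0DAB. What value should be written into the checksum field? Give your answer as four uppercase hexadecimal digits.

DBC7

One's-complement addition (fold any carry out of bit 15 back into bit 0):
  0x53E8 + 0x17D4 = 0x06BBC
  0x6BBC + 0xAAD0 = 0x1168C → wrap carry → 0x168D
  0x168D + 0x0DAB = 0x02438
One's-complement sum = 0x2438.
Checksum = ~0x2438 & 0xFFFF = 0xDBC7.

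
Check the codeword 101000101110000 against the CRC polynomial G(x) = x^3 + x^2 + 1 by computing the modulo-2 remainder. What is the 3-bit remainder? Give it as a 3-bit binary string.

Modulo-2 division of 101000101110000 by 1101:
  pos 0: 1010 XOR 1101 = 0111
  pos 1: 1110 XOR 1101 = 0011
  pos 3: 1101 XOR 1101 = 0000
  pos 8: 1110 XOR 1101 = 0011
  pos 10: 1100 XOR 1101 = 0001
Remainder = 010 (nonzero — an error is detected).

010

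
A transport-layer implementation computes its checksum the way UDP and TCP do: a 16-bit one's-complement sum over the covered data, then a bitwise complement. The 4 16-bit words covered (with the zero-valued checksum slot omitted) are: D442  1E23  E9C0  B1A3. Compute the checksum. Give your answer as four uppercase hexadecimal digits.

7235

One's-complement addition (fold any carry out of bit 15 back into bit 0):
  0xD442 + 0x1E23 = 0x0F265
  0xF265 + 0xE9C0 = 0x1DC25 → wrap carry → 0xDC26
  0xDC26 + 0xB1A3 = 0x18DC9 → wrap carry → 0x8DCA
One's-complement sum = 0x8DCA.
Checksum = ~0x8DCA & 0xFFFF = 0x7235.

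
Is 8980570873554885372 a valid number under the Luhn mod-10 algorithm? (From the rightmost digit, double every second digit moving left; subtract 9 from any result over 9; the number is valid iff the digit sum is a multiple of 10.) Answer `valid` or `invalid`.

From the right, keep odd positions and double even positions (subtract 9 from any doubled value over 9):
  doubled (positions 2,4,...): 5 1 7 1 6 7 5 0 9 → sum 41
  kept (positions 1,3,...): 2 3 8 4 5 7 0 5 8 8 → sum 50
Total = 91.
91 mod 10 = 1, so the number is invalid.

invalid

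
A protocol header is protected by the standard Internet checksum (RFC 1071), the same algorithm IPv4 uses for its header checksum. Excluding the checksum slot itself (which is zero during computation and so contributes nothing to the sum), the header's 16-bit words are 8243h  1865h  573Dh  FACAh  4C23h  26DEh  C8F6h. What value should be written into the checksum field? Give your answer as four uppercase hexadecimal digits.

D756

One's-complement addition (fold any carry out of bit 15 back into bit 0):
  0x8243 + 0x1865 = 0x09AA8
  0x9AA8 + 0x573D = 0x0F1E5
  0xF1E5 + 0xFACA = 0x1ECAF → wrap carry → 0xECB0
  0xECB0 + 0x4C23 = 0x138D3 → wrap carry → 0x38D4
  0x38D4 + 0x26DE = 0x05FB2
  0x5FB2 + 0xC8F6 = 0x128A8 → wrap carry → 0x28A9
One's-complement sum = 0x28A9.
Checksum = ~0x28A9 & 0xFFFF = 0xD756.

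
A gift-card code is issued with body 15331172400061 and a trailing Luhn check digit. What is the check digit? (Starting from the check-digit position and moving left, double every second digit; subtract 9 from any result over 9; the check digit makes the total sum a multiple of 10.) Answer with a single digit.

3

Partial digits right→left: 1 6 0 0 0 4 2 7 1 1 3 3 5 1
Double every second digit counting from the check-digit position (so the 1st, 3rd, 5th, ... of the partial from the right).
  doubled (with −9 where >9): 2 0 0 4 2 6 1 → sum 15
  kept as-is: 6 0 4 7 1 3 1 → sum 22
Total = 15 + 22 = 37.
Check digit = (10 − (37 mod 10)) mod 10 = 3.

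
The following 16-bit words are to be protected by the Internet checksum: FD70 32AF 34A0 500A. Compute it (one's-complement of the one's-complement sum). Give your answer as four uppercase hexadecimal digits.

One's-complement addition (fold any carry out of bit 15 back into bit 0):
  0xFD70 + 0x32AF = 0x1301F → wrap carry → 0x3020
  0x3020 + 0x34A0 = 0x064C0
  0x64C0 + 0x500A = 0x0B4CA
One's-complement sum = 0xB4CA.
Checksum = ~0xB4CA & 0xFFFF = 0x4B35.

4B35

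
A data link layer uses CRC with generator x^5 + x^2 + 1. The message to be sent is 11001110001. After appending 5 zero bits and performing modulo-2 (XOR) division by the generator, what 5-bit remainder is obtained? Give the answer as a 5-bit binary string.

01011

Append 5 zeros: 1100111000100000. Divide by 100101 (XOR where the leading bit is 1):
  pos 0: 110011 XOR 100101 = 010110
  pos 1: 101101 XOR 100101 = 001000
  pos 3: 100000 XOR 100101 = 000101
  pos 6: 101010 XOR 100101 = 001111
  pos 8: 111100 XOR 100101 = 011001
  pos 9: 110010 XOR 100101 = 010111
  pos 10: 101110 XOR 100101 = 001011
Remainder (last 5 bits) = 01011. This is the CRC / FCS.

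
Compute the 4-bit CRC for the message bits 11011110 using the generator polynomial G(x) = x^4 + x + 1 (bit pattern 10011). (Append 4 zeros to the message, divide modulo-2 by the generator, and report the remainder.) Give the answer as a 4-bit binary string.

1101

Append 4 zeros: 110111100000. Divide by 10011 (XOR where the leading bit is 1):
  pos 0: 11011 XOR 10011 = 01000
  pos 1: 10001 XOR 10011 = 00010
  pos 4: 10100 XOR 10011 = 00111
  pos 6: 11100 XOR 10011 = 01111
  pos 7: 11110 XOR 10011 = 01101
Remainder (last 4 bits) = 1101. This is the CRC / FCS.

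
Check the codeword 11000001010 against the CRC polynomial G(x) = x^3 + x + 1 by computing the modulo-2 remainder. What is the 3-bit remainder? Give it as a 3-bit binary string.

Modulo-2 division of 11000001010 by 1011:
  pos 0: 1100 XOR 1011 = 0111
  pos 1: 1110 XOR 1011 = 0101
  pos 2: 1010 XOR 1011 = 0001
  pos 5: 1010 XOR 1011 = 0001
Remainder = 110 (nonzero — an error is detected).

110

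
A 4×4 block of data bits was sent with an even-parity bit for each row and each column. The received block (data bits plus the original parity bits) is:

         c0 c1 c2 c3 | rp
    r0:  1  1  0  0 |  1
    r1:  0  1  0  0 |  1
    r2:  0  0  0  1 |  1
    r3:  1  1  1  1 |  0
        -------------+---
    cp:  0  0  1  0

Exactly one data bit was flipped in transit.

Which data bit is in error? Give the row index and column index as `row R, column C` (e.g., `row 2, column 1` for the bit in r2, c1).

row 0, column 1

Recompute each row's even parity and compare to rp:
  r0: data parity 0, sent rp 1 → mismatch
  r1: data parity 1, sent rp 1 → ok
  r2: data parity 1, sent rp 1 → ok
  r3: data parity 0, sent rp 0 → ok
Recompute each column's even parity and compare to cp:
  c0: data parity 0, sent cp 0 → ok
  c1: data parity 1, sent cp 0 → mismatch
  c2: data parity 1, sent cp 1 → ok
  c3: data parity 0, sent cp 0 → ok
Exactly one row (r0) and one column (c1) fail → the flipped bit is at their intersection.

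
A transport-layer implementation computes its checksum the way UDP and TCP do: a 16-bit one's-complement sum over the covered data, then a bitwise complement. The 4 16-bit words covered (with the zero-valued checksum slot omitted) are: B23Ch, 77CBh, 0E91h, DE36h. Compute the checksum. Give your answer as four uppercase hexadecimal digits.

One's-complement addition (fold any carry out of bit 15 back into bit 0):
  0xB23C + 0x77CB = 0x12A07 → wrap carry → 0x2A08
  0x2A08 + 0x0E91 = 0x03899
  0x3899 + 0xDE36 = 0x116CF → wrap carry → 0x16D0
One's-complement sum = 0x16D0.
Checksum = ~0x16D0 & 0xFFFF = 0xE92F.

E92F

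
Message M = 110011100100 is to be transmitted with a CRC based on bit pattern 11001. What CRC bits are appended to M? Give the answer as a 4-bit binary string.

Append 4 zeros: 1100111001000000. Divide by 11001 (XOR where the leading bit is 1):
  pos 0: 11001 XOR 11001 = 00000
  pos 5: 11001 XOR 11001 = 00000
Remainder (last 4 bits) = 0000. This is the CRC / FCS.

0000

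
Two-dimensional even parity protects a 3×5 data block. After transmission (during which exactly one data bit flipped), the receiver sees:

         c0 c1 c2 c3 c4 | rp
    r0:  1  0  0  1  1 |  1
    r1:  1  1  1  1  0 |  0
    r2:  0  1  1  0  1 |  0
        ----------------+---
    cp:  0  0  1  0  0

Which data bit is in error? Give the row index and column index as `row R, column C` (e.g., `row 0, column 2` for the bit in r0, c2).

Recompute each row's even parity and compare to rp:
  r0: data parity 1, sent rp 1 → ok
  r1: data parity 0, sent rp 0 → ok
  r2: data parity 1, sent rp 0 → mismatch
Recompute each column's even parity and compare to cp:
  c0: data parity 0, sent cp 0 → ok
  c1: data parity 0, sent cp 0 → ok
  c2: data parity 0, sent cp 1 → mismatch
  c3: data parity 0, sent cp 0 → ok
  c4: data parity 0, sent cp 0 → ok
Exactly one row (r2) and one column (c2) fail → the flipped bit is at their intersection.

row 2, column 2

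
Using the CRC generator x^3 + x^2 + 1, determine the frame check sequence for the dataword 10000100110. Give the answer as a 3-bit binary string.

000

Append 3 zeros: 10000100110000. Divide by 1101 (XOR where the leading bit is 1):
  pos 0: 1000 XOR 1101 = 0101
  pos 1: 1010 XOR 1101 = 0111
  pos 2: 1111 XOR 1101 = 0010
  pos 4: 1000 XOR 1101 = 0101
  pos 5: 1011 XOR 1101 = 0110
  pos 6: 1101 XOR 1101 = 0000
Remainder (last 3 bits) = 000. This is the CRC / FCS.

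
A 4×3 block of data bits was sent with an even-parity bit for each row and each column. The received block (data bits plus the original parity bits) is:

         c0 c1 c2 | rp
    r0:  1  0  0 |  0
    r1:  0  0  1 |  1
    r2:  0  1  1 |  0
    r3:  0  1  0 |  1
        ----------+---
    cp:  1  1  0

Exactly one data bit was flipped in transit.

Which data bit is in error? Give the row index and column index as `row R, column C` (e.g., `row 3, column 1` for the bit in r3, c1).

row 0, column 1

Recompute each row's even parity and compare to rp:
  r0: data parity 1, sent rp 0 → mismatch
  r1: data parity 1, sent rp 1 → ok
  r2: data parity 0, sent rp 0 → ok
  r3: data parity 1, sent rp 1 → ok
Recompute each column's even parity and compare to cp:
  c0: data parity 1, sent cp 1 → ok
  c1: data parity 0, sent cp 1 → mismatch
  c2: data parity 0, sent cp 0 → ok
Exactly one row (r0) and one column (c1) fail → the flipped bit is at their intersection.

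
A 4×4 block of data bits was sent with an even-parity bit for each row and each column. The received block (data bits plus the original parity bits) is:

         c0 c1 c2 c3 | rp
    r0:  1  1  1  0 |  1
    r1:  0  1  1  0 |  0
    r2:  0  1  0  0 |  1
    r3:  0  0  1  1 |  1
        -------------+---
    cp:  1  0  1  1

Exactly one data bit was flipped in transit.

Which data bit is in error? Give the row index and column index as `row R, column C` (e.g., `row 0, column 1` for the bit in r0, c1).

Recompute each row's even parity and compare to rp:
  r0: data parity 1, sent rp 1 → ok
  r1: data parity 0, sent rp 0 → ok
  r2: data parity 1, sent rp 1 → ok
  r3: data parity 0, sent rp 1 → mismatch
Recompute each column's even parity and compare to cp:
  c0: data parity 1, sent cp 1 → ok
  c1: data parity 1, sent cp 0 → mismatch
  c2: data parity 1, sent cp 1 → ok
  c3: data parity 1, sent cp 1 → ok
Exactly one row (r3) and one column (c1) fail → the flipped bit is at their intersection.

row 3, column 1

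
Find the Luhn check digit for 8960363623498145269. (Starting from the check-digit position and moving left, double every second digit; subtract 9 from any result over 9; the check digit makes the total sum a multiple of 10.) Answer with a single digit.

Partial digits right→left: 9 6 2 5 4 1 8 9 4 3 2 6 3 6 3 0 6 9 8
Double every second digit counting from the check-digit position (so the 1st, 3rd, 5th, ... of the partial from the right).
  doubled (with −9 where >9): 9 4 8 7 8 4 6 6 3 7 → sum 62
  kept as-is: 6 5 1 9 3 6 6 0 9 → sum 45
Total = 62 + 45 = 107.
Check digit = (10 − (107 mod 10)) mod 10 = 3.

3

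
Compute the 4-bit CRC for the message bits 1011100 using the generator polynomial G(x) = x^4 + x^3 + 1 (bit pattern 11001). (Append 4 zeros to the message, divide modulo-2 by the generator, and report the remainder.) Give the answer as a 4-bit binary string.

1100

Append 4 zeros: 10111000000. Divide by 11001 (XOR where the leading bit is 1):
  pos 0: 10111 XOR 11001 = 01110
  pos 1: 11100 XOR 11001 = 00101
  pos 3: 10100 XOR 11001 = 01101
  pos 4: 11010 XOR 11001 = 00011
Remainder (last 4 bits) = 1100. This is the CRC / FCS.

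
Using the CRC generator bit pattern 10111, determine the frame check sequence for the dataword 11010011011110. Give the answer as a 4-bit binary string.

Append 4 zeros: 110100110111100000. Divide by 10111 (XOR where the leading bit is 1):
  pos 0: 11010 XOR 10111 = 01101
  pos 1: 11010 XOR 10111 = 01101
  pos 2: 11011 XOR 10111 = 01100
  pos 3: 11001 XOR 10111 = 01110
  pos 4: 11100 XOR 10111 = 01011
  pos 5: 10111 XOR 10111 = 00000
  pos 10: 11100 XOR 10111 = 01011
  pos 11: 10110 XOR 10111 = 00001
Remainder (last 4 bits) = 0100. This is the CRC / FCS.

0100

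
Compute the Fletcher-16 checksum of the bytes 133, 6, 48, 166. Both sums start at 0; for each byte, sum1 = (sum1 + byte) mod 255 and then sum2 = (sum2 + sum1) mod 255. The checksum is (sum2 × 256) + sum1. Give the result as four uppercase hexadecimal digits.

2F62

Running sums (mod 255):
  after byte 0 (133): sum1=133, sum2=133
  after byte 1 (6): sum1=139, sum2=17
  after byte 2 (48): sum1=187, sum2=204
  after byte 3 (166): sum1=98, sum2=47
Checksum = sum2·256 + sum1 = 47·256 + 98 = 12130 = 0x2F62.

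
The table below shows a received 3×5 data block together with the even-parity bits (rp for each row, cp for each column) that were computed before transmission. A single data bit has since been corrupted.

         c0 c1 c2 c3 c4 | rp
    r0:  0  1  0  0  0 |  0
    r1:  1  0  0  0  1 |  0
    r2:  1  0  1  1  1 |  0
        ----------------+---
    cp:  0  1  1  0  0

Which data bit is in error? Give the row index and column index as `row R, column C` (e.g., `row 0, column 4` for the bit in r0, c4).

Recompute each row's even parity and compare to rp:
  r0: data parity 1, sent rp 0 → mismatch
  r1: data parity 0, sent rp 0 → ok
  r2: data parity 0, sent rp 0 → ok
Recompute each column's even parity and compare to cp:
  c0: data parity 0, sent cp 0 → ok
  c1: data parity 1, sent cp 1 → ok
  c2: data parity 1, sent cp 1 → ok
  c3: data parity 1, sent cp 0 → mismatch
  c4: data parity 0, sent cp 0 → ok
Exactly one row (r0) and one column (c3) fail → the flipped bit is at their intersection.

row 0, column 3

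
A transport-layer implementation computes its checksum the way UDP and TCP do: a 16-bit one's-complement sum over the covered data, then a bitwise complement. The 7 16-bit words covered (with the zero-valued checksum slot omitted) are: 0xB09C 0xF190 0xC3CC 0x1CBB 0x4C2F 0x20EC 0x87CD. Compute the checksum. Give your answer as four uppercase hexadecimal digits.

8861

One's-complement addition (fold any carry out of bit 15 back into bit 0):
  0xB09C + 0xF190 = 0x1A22C → wrap carry → 0xA22D
  0xA22D + 0xC3CC = 0x165F9 → wrap carry → 0x65FA
  0x65FA + 0x1CBB = 0x082B5
  0x82B5 + 0x4C2F = 0x0CEE4
  0xCEE4 + 0x20EC = 0x0EFD0
  0xEFD0 + 0x87CD = 0x1779D → wrap carry → 0x779E
One's-complement sum = 0x779E.
Checksum = ~0x779E & 0xFFFF = 0x8861.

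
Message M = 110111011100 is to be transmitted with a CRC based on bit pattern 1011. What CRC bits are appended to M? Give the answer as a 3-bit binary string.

Append 3 zeros: 110111011100000. Divide by 1011 (XOR where the leading bit is 1):
  pos 0: 1101 XOR 1011 = 0110
  pos 1: 1101 XOR 1011 = 0110
  pos 2: 1101 XOR 1011 = 0110
  pos 3: 1100 XOR 1011 = 0111
  pos 4: 1111 XOR 1011 = 0100
  pos 5: 1001 XOR 1011 = 0010
  pos 7: 1010 XOR 1011 = 0001
  pos 10: 1000 XOR 1011 = 0011
Remainder (last 3 bits) = 110. This is the CRC / FCS.

110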